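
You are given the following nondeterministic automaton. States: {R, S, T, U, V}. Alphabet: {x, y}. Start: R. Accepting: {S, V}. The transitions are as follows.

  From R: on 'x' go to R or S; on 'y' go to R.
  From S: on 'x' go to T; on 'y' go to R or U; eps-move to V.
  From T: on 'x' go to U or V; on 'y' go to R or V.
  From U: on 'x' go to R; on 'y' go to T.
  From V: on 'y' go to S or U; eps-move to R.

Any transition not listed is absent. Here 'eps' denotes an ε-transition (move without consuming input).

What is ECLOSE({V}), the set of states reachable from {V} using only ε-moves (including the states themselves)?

{R, V}

Begin with {V}.
ε-move V → R; add R.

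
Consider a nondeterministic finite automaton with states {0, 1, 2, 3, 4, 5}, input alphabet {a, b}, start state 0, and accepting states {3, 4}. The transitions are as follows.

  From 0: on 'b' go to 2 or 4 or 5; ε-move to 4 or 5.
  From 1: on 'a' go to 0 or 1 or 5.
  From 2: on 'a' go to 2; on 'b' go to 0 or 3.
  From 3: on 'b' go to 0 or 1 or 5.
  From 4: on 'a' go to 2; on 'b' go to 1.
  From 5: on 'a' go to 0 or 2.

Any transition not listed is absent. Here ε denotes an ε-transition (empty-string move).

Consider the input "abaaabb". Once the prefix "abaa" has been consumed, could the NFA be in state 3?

No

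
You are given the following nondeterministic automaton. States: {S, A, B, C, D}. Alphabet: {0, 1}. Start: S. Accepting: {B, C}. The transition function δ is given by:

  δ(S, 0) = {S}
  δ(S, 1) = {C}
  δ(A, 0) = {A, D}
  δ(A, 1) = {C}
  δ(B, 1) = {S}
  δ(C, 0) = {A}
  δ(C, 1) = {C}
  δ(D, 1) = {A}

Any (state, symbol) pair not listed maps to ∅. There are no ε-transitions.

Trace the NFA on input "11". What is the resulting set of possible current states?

Start in {S}.
Read '1': {S} → {C}.
Read '1': {C} → {C}.

{C}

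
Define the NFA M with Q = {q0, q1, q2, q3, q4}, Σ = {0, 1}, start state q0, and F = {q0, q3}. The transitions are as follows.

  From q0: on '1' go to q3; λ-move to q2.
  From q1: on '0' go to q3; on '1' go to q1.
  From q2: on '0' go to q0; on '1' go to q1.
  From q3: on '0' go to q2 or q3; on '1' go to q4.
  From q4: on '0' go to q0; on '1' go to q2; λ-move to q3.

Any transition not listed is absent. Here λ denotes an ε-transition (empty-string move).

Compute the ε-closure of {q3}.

{q3}

Begin with {q3}.
No ε-moves leave this set, so the closure equals the set itself.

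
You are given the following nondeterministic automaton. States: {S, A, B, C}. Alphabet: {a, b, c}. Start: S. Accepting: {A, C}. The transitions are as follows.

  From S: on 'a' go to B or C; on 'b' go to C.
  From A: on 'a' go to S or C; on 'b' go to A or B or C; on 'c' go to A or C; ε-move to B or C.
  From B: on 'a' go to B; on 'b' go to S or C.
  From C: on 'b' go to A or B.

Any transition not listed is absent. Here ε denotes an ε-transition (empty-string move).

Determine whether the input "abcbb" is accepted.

Yes

Start in {S}.
Read 'a': {S} → {B, C}.
Read 'b': {B, C} → {S, A, B, C}.
Read 'c': {S, A, B, C} → {A, B, C}.
Read 'b': {A, B, C} → {S, A, B, C}.
Read 'b': {S, A, B, C} → {S, A, B, C}.
The final set {S, A, B, C} contains the accepting states A, C.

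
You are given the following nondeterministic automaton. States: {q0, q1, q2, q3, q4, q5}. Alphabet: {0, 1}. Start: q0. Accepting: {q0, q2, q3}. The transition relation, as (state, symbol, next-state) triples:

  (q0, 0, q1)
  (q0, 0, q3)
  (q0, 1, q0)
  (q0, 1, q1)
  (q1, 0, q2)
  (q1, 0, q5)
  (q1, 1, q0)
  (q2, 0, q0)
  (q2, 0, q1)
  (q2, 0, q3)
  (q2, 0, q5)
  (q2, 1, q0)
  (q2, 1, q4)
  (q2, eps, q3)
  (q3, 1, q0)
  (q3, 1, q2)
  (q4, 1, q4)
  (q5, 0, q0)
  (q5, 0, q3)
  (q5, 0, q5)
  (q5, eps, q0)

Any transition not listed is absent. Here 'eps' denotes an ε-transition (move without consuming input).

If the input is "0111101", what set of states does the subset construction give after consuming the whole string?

{q0, q1, q2, q3, q4}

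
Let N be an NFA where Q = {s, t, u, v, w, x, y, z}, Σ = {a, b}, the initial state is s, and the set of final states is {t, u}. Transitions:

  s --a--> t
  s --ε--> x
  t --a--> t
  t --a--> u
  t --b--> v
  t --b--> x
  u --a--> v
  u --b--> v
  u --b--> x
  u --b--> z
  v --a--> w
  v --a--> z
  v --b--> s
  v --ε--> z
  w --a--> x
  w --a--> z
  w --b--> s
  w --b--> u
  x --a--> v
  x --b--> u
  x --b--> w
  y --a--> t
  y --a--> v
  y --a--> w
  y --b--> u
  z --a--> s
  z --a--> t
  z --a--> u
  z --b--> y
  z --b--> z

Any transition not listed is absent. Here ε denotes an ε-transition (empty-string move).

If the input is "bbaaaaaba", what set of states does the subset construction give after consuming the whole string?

{s, t, u, v, w, x, z}

Start: ε-closure({s}) = {s, x}.
Read 'b': s→∅, x→{u, w}; now {u, w}.
Read 'b': u→{v, x, z}, w→{s, u}; now {s, u, v, x, z}.
Read 'a': s→{t}, u→{v}, v→{w, z}, x→{v}, z→{s, t, u}; union {s, t, u, v, w, z}; ε-closure = {s, t, u, v, w, x, z}.
Read 'a': s→{t}, t→{t, u}, u→{v}, v→{w, z}, w→{x, z}, x→{v}, z→{s, t, u}; now {s, t, u, v, w, x, z}.
Read 'a': s→{t}, t→{t, u}, u→{v}, v→{w, z}, w→{x, z}, x→{v}, z→{s, t, u}; now {s, t, u, v, w, x, z}.
Read 'a': s→{t}, t→{t, u}, u→{v}, v→{w, z}, w→{x, z}, x→{v}, z→{s, t, u}; now {s, t, u, v, w, x, z}.
Read 'a': s→{t}, t→{t, u}, u→{v}, v→{w, z}, w→{x, z}, x→{v}, z→{s, t, u}; now {s, t, u, v, w, x, z}.
Read 'b': s→∅, t→{v, x}, u→{v, x, z}, v→{s}, w→{s, u}, x→{u, w}, z→{y, z}; now {s, u, v, w, x, y, z}.
Read 'a': s→{t}, u→{v}, v→{w, z}, w→{x, z}, x→{v}, y→{t, v, w}, z→{s, t, u}; now {s, t, u, v, w, x, z}.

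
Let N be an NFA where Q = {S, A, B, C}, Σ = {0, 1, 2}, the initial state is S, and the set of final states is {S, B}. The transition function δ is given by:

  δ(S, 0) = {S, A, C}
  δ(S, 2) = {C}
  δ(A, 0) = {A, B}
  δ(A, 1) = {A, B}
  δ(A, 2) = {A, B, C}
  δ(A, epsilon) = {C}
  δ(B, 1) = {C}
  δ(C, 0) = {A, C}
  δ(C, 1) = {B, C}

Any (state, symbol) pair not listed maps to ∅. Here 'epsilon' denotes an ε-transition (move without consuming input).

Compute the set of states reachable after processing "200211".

{A, B, C}

Start in {S}.
Read '2': {S} → {C}.
Read '0': {C} → {A, C}.
Read '0': {A, C} → {A, B, C}.
Read '2': {A, B, C} → {A, B, C}.
Read '1': {A, B, C} → {A, B, C}.
Read '1': {A, B, C} → {A, B, C}.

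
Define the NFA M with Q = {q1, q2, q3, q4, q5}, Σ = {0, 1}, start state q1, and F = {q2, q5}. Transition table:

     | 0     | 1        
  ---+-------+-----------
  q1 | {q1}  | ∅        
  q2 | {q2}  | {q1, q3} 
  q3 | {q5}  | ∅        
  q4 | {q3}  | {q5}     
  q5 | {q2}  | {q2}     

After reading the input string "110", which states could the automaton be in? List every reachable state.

∅

Start in {q1}.
Read '1': {q1} → ∅.
The set is empty and remains empty for the remaining 2 symbols.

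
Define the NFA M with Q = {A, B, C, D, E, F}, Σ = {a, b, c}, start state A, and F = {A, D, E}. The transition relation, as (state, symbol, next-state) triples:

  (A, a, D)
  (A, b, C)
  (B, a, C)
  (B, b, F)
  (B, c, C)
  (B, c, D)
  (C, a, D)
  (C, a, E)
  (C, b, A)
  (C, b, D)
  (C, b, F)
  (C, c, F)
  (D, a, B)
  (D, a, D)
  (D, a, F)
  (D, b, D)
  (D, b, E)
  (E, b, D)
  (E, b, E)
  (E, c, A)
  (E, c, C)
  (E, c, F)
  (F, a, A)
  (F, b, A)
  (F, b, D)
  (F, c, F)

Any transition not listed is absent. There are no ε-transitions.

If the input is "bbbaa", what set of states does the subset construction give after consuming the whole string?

Start in {A}.
Read 'b': A→{C}; now {C}.
Read 'b': C→{A, D, F}; now {A, D, F}.
Read 'b': A→{C}, D→{D, E}, F→{A, D}; now {A, C, D, E}.
Read 'a': A→{D}, C→{D, E}, D→{B, D, F}, E→∅; now {B, D, E, F}.
Read 'a': B→{C}, D→{B, D, F}, E→∅, F→{A}; now {A, B, C, D, F}.

{A, B, C, D, F}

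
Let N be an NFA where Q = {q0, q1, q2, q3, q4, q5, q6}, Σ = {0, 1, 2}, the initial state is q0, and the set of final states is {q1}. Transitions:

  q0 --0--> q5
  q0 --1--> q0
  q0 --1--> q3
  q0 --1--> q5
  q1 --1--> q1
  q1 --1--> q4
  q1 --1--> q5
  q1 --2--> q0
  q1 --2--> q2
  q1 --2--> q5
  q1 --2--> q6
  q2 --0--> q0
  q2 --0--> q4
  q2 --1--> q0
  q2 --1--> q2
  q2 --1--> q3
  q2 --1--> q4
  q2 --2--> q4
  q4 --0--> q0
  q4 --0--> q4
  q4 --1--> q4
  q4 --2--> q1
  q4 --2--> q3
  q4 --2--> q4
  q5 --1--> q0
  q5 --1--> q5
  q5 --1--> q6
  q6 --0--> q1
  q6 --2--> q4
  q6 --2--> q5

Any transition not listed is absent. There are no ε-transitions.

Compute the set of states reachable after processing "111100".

Start in {q0}.
Read '1': q0→{q0, q3, q5}; now {q0, q3, q5}.
Read '1': q0→{q0, q3, q5}, q3→∅, q5→{q0, q5, q6}; now {q0, q3, q5, q6}.
Read '1': q0→{q0, q3, q5}, q3→∅, q5→{q0, q5, q6}, q6→∅; now {q0, q3, q5, q6}.
Read '1': q0→{q0, q3, q5}, q3→∅, q5→{q0, q5, q6}, q6→∅; now {q0, q3, q5, q6}.
Read '0': q0→{q5}, q3→∅, q5→∅, q6→{q1}; now {q1, q5}.
Read '0': q1→∅, q5→∅; now ∅.

∅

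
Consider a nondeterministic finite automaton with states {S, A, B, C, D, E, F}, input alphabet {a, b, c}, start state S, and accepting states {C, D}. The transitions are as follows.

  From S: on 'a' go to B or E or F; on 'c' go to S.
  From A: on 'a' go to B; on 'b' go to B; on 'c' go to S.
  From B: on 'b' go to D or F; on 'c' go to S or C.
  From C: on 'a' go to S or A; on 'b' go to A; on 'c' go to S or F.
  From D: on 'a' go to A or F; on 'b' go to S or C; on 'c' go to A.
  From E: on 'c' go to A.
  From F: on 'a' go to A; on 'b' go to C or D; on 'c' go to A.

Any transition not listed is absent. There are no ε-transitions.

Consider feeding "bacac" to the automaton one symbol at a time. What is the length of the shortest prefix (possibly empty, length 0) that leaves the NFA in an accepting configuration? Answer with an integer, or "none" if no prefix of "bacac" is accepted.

none

Start in {S}.
Read 'b': S→∅; now ∅.
The set is empty and remains empty for the remaining 4 symbols.
No reachable set along the way intersects F.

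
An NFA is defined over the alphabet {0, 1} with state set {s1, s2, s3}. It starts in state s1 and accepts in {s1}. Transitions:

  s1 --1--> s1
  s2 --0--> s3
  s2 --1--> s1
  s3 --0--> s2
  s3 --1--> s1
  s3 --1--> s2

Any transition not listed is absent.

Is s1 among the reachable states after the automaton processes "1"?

Yes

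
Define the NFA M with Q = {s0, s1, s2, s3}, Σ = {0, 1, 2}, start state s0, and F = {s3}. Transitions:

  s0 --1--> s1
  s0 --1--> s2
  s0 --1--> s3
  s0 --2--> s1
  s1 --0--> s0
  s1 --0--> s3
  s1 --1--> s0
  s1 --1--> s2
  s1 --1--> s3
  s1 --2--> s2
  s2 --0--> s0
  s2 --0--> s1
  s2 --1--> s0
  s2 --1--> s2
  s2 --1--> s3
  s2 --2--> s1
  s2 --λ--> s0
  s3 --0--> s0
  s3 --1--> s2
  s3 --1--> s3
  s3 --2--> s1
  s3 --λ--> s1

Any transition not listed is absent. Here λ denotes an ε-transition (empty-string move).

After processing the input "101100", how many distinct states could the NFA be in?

3

Start in {s0}.
Read '1': s0→{s1, s2, s3}; union {s1, s2, s3}; ε-closure = {s0, s1, s2, s3}.
Read '0': s0→∅, s1→{s0, s3}, s2→{s0, s1}, s3→{s0}; now {s0, s1, s3}.
Read '1': s0→{s1, s2, s3}, s1→{s0, s2, s3}, s3→{s2, s3}; now {s0, s1, s2, s3}.
Read '1': s0→{s1, s2, s3}, s1→{s0, s2, s3}, s2→{s0, s2, s3}, s3→{s2, s3}; now {s0, s1, s2, s3}.
Read '0': s0→∅, s1→{s0, s3}, s2→{s0, s1}, s3→{s0}; now {s0, s1, s3}.
Read '0': s0→∅, s1→{s0, s3}, s3→{s0}; union {s0, s3}; ε-closure = {s0, s1, s3}.
That set has 3 states.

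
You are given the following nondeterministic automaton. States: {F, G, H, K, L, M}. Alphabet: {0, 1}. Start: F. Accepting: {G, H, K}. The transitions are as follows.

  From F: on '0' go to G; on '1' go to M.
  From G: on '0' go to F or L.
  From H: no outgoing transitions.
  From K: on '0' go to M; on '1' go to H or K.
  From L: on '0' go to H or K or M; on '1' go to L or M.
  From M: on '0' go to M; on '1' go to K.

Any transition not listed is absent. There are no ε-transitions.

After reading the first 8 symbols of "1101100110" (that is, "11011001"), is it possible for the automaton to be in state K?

Yes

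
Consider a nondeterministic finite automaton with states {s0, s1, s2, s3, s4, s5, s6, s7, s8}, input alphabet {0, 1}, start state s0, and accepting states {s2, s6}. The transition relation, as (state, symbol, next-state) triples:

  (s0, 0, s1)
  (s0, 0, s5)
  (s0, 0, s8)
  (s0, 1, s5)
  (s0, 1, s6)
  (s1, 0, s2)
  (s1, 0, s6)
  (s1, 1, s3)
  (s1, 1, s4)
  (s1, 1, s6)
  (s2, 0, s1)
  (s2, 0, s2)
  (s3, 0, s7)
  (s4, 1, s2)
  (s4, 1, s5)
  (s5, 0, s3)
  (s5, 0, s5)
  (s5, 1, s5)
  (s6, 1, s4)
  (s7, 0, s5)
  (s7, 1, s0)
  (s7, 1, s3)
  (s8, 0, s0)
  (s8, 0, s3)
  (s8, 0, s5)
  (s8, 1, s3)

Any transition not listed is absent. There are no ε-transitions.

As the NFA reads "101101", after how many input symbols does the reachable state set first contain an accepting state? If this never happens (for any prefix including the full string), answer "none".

Start in {s0}.
Read '1': {s0} → {s5, s6}.
None of the earlier sets intersect F, but {s5, s6} does.

1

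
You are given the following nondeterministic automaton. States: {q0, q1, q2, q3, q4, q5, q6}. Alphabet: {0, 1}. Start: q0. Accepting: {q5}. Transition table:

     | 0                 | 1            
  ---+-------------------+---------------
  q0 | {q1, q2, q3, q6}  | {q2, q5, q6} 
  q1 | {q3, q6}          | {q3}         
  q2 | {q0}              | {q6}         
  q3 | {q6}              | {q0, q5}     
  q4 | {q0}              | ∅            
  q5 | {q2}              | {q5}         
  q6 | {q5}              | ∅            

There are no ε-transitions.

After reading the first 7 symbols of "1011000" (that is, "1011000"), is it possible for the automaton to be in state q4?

Start in {q0}.
Read '1': q0→{q2, q5, q6}; now {q2, q5, q6}.
Read '0': q2→{q0}, q5→{q2}, q6→{q5}; now {q0, q2, q5}.
Read '1': q0→{q2, q5, q6}, q2→{q6}, q5→{q5}; now {q2, q5, q6}.
Read '1': q2→{q6}, q5→{q5}, q6→∅; now {q5, q6}.
Read '0': q5→{q2}, q6→{q5}; now {q2, q5}.
Read '0': q2→{q0}, q5→{q2}; now {q0, q2}.
Read '0': q0→{q1, q2, q3, q6}, q2→{q0}; now {q0, q1, q2, q3, q6}.
State q4 is not in {q0, q1, q2, q3, q6}.

No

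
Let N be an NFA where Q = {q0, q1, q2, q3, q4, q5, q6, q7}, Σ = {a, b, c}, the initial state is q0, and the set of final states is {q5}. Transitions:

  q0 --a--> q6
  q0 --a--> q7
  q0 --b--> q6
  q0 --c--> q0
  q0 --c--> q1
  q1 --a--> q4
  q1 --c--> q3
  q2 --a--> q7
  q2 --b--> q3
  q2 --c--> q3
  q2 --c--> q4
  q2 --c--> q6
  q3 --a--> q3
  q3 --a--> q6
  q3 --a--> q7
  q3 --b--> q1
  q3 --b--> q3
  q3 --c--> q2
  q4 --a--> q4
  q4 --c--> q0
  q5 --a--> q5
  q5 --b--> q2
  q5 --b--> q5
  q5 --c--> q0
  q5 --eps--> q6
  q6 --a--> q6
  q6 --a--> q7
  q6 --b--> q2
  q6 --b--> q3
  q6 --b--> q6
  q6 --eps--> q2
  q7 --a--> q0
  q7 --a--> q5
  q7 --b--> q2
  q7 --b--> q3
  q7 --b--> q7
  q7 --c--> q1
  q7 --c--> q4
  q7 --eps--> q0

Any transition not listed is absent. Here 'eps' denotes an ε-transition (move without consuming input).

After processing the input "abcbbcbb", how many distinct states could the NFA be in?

4

Start in {q0}.
Read 'a': q0→{q6, q7}; union {q6, q7}; ε-closure = {q0, q2, q6, q7}.
Read 'b': q0→{q6}, q2→{q3}, q6→{q2, q3, q6}, q7→{q2, q3, q7}; union {q2, q3, q6, q7}; ε-closure = {q0, q2, q3, q6, q7}.
Read 'c': q0→{q0, q1}, q2→{q3, q4, q6}, q3→{q2}, q6→∅, q7→{q1, q4}; now {q0, q1, q2, q3, q4, q6}.
Read 'b': q0→{q6}, q1→∅, q2→{q3}, q3→{q1, q3}, q4→∅, q6→{q2, q3, q6}; now {q1, q2, q3, q6}.
Read 'b': q1→∅, q2→{q3}, q3→{q1, q3}, q6→{q2, q3, q6}; now {q1, q2, q3, q6}.
Read 'c': q1→{q3}, q2→{q3, q4, q6}, q3→{q2}, q6→∅; now {q2, q3, q4, q6}.
Read 'b': q2→{q3}, q3→{q1, q3}, q4→∅, q6→{q2, q3, q6}; now {q1, q2, q3, q6}.
Read 'b': q1→∅, q2→{q3}, q3→{q1, q3}, q6→{q2, q3, q6}; now {q1, q2, q3, q6}.
That set has 4 states.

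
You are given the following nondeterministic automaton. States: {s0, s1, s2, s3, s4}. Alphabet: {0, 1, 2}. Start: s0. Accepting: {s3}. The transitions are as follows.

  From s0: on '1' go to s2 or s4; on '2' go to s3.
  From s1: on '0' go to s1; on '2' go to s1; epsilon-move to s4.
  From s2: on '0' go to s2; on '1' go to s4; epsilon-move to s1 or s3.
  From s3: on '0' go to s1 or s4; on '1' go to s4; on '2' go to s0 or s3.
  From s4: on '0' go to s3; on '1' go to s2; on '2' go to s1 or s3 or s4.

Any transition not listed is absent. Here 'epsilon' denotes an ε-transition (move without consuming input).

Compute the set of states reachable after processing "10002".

{s0, s1, s3, s4}

Start in {s0}.
Read '1': {s0} → {s1, s2, s3, s4}.
Read '0': {s1, s2, s3, s4} → {s1, s2, s3, s4}.
Read '0': {s1, s2, s3, s4} → {s1, s2, s3, s4}.
Read '0': {s1, s2, s3, s4} → {s1, s2, s3, s4}.
Read '2': {s1, s2, s3, s4} → {s0, s1, s3, s4}.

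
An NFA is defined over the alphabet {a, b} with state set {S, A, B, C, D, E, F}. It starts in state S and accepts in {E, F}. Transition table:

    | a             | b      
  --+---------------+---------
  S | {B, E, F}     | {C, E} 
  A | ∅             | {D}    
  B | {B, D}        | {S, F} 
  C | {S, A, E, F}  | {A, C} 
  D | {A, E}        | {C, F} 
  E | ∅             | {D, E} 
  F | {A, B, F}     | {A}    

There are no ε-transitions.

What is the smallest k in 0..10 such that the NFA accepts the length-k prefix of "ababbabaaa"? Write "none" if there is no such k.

1

Start in {S}.
Read 'a': S→{B, E, F}; now {B, E, F}.
None of the earlier sets intersect F, but {B, E, F} does.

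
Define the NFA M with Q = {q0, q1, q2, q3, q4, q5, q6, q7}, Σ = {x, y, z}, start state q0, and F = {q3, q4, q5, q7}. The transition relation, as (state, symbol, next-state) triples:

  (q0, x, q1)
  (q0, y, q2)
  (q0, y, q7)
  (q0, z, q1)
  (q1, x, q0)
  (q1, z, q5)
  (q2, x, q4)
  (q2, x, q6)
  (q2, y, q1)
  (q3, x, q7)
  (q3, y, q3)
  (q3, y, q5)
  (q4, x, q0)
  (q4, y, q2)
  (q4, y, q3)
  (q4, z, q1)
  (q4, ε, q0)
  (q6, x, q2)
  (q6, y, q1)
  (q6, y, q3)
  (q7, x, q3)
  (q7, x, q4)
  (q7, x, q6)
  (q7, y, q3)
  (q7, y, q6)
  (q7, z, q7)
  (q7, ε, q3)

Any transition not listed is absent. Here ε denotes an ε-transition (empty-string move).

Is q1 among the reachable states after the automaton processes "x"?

Start in {q0}.
Read 'x': q0→{q1}; now {q1}.
State q1 is in {q1}.

Yes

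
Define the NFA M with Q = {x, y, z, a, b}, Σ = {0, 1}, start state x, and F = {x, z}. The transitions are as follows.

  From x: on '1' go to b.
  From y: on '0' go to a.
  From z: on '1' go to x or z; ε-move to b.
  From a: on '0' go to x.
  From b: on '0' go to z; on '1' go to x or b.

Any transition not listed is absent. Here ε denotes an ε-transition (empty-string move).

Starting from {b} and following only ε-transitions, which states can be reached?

{b}

Begin with {b}.
No ε-moves leave this set, so the closure equals the set itself.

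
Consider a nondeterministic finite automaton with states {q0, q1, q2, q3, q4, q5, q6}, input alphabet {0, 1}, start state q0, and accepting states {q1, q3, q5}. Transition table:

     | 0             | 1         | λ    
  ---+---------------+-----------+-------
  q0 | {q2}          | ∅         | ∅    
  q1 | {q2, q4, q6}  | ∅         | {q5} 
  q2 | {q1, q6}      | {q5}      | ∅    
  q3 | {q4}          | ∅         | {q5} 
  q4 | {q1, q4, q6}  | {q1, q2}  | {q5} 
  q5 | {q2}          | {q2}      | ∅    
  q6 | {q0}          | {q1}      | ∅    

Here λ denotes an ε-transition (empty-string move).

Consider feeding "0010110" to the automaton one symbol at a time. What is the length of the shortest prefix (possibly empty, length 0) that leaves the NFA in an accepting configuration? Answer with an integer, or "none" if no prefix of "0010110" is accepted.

2

Start in {q0}.
Read '0': q0→{q2}; now {q2}.
Read '0': q2→{q1, q6}; union {q1, q6}; ε-closure = {q1, q5, q6}.
None of the earlier sets intersect F, but {q1, q5, q6} does.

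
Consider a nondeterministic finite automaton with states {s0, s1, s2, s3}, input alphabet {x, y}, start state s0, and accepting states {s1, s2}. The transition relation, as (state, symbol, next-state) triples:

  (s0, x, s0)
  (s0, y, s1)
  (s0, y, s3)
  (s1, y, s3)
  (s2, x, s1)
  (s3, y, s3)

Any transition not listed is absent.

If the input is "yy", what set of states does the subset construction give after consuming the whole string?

{s3}

Start in {s0}.
Read 'y': {s0} → {s1, s3}.
Read 'y': {s1, s3} → {s3}.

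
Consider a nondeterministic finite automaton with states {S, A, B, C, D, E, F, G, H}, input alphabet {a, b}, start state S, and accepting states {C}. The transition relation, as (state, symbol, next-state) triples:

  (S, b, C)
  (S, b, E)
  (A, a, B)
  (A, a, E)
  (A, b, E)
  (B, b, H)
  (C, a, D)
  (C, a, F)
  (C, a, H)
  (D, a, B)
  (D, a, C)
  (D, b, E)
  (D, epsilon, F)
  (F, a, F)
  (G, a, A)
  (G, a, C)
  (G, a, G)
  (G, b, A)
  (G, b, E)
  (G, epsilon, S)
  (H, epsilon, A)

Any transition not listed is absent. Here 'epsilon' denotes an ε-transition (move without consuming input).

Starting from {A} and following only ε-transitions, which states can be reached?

Begin with {A}.
No ε-moves leave this set, so the closure equals the set itself.

{A}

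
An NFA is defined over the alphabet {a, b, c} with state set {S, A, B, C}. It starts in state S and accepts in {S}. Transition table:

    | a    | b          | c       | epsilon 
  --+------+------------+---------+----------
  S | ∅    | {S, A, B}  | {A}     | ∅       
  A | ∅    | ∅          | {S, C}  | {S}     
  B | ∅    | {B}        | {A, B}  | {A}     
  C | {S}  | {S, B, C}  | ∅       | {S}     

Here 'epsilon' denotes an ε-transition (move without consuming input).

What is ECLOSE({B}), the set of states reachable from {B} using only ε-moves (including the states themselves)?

Begin with {B}.
ε-move B → A; add A.
ε-move A → S; add S.

{S, A, B}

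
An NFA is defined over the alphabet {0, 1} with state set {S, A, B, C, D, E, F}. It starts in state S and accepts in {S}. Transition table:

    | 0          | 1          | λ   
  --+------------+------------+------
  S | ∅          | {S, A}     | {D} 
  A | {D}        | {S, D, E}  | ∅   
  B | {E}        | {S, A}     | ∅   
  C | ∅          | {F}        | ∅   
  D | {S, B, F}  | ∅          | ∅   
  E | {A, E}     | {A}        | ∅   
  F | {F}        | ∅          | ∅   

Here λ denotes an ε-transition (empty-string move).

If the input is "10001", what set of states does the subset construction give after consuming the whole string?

Start: ε-closure({S}) = {S, D}.
Read '1': S→{S, A}, D→∅; union {S, A}; ε-closure = {S, A, D}.
Read '0': S→∅, A→{D}, D→{S, B, F}; now {S, B, D, F}.
Read '0': S→∅, B→{E}, D→{S, B, F}, F→{F}; union {S, B, E, F}; ε-closure = {S, B, D, E, F}.
Read '0': S→∅, B→{E}, D→{S, B, F}, E→{A, E}, F→{F}; union {S, A, B, E, F}; ε-closure = {S, A, B, D, E, F}.
Read '1': S→{S, A}, A→{S, D, E}, B→{S, A}, D→∅, E→{A}, F→∅; now {S, A, D, E}.

{S, A, D, E}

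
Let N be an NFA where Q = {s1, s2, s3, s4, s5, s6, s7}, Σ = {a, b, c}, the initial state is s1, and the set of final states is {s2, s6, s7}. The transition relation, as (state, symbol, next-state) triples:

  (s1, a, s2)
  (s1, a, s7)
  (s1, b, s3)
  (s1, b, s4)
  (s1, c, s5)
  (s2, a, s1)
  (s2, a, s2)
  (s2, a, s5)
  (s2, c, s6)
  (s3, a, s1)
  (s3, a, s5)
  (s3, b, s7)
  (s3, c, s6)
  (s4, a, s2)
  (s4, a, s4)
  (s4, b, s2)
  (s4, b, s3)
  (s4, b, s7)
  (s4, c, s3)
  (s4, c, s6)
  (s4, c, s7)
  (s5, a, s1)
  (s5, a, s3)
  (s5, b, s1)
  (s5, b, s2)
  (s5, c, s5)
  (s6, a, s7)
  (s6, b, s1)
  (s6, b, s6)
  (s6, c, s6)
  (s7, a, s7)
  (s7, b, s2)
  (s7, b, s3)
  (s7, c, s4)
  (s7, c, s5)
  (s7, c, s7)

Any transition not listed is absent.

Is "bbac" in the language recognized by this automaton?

Yes

Start in {s1}.
Read 'b': s1→{s3, s4}; now {s3, s4}.
Read 'b': s3→{s7}, s4→{s2, s3, s7}; now {s2, s3, s7}.
Read 'a': s2→{s1, s2, s5}, s3→{s1, s5}, s7→{s7}; now {s1, s2, s5, s7}.
Read 'c': s1→{s5}, s2→{s6}, s5→{s5}, s7→{s4, s5, s7}; now {s4, s5, s6, s7}.
The final set {s4, s5, s6, s7} contains the accepting states s6, s7.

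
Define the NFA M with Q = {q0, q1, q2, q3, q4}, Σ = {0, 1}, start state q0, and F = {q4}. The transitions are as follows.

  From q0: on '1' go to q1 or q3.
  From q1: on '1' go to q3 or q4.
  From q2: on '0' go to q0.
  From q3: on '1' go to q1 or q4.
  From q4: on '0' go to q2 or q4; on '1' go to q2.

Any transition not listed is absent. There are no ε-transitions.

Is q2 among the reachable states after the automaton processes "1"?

No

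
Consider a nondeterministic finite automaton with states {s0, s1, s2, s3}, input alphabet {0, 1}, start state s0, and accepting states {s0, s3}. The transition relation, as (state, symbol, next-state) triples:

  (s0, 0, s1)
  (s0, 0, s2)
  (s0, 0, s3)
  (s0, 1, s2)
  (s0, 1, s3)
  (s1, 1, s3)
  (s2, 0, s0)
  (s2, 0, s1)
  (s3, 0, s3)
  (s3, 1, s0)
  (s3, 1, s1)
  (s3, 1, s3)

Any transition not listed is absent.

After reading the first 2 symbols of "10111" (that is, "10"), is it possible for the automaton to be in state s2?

Start in {s0}.
Read '1': s0→{s2, s3}; now {s2, s3}.
Read '0': s2→{s0, s1}, s3→{s3}; now {s0, s1, s3}.
State s2 is not in {s0, s1, s3}.

No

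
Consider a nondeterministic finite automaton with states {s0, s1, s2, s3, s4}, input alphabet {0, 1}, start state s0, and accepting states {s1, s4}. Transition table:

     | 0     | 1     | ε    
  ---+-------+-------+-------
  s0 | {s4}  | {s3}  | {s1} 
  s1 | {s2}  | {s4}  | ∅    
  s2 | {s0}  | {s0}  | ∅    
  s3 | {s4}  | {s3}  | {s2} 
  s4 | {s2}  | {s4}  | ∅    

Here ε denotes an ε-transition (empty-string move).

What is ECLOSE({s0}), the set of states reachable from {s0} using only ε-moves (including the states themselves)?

{s0, s1}

Begin with {s0}.
ε-move s0 → s1; add s1.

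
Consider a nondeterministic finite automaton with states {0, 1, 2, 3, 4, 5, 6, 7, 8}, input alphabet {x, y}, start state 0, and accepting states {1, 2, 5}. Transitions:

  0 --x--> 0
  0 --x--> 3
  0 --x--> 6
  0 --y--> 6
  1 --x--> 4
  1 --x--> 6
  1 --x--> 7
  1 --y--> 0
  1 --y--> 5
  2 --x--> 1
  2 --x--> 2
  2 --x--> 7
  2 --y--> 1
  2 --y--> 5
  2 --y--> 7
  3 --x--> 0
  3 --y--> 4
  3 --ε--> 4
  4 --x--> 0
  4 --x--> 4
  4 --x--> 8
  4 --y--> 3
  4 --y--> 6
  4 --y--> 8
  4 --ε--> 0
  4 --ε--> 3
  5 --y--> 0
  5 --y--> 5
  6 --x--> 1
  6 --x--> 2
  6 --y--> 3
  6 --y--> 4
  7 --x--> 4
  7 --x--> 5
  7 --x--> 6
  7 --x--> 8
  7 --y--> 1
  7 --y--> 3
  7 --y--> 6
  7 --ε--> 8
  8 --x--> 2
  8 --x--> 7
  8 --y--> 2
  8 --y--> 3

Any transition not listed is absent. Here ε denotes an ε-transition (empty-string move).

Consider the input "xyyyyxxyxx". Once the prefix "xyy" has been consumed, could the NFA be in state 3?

Yes

Start in {0}.
Read 'x': 0→{0, 3, 6}; union {0, 3, 6}; ε-closure = {0, 3, 4, 6}.
Read 'y': 0→{6}, 3→{4}, 4→{3, 6, 8}, 6→{3, 4}; union {3, 4, 6, 8}; ε-closure = {0, 3, 4, 6, 8}.
Read 'y': 0→{6}, 3→{4}, 4→{3, 6, 8}, 6→{3, 4}, 8→{2, 3}; union {2, 3, 4, 6, 8}; ε-closure = {0, 2, 3, 4, 6, 8}.
State 3 is in {0, 2, 3, 4, 6, 8}.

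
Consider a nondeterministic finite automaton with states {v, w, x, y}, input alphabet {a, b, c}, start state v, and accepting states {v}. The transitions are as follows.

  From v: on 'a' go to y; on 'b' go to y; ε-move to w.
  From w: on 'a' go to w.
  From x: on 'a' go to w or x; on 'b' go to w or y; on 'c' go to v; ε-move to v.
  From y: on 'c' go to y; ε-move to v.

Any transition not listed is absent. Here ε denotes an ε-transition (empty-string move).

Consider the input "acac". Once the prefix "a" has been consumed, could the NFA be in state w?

Yes

Start: ε-closure({v}) = {v, w}.
Read 'a': v→{y}, w→{w}; union {w, y}; ε-closure = {v, w, y}.
State w is in {v, w, y}.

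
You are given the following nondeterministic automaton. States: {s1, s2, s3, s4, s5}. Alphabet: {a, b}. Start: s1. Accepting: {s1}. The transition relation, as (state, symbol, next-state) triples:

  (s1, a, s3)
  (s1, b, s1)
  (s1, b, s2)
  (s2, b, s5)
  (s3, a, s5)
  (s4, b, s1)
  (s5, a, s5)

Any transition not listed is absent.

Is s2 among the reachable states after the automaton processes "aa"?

No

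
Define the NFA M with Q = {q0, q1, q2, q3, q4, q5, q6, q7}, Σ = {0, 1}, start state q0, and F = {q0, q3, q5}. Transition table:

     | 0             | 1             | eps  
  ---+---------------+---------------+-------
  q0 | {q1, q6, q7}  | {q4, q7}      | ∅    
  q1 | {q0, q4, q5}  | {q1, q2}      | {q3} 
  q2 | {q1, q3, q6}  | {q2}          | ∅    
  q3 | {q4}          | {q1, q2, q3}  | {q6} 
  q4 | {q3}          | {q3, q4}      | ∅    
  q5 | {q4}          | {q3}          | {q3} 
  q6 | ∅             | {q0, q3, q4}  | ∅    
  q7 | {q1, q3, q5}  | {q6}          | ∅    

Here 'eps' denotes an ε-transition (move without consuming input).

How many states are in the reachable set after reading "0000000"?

Start in {q0}.
Read '0': {q0} → {q1, q3, q6, q7}.
Read '0': {q1, q3, q6, q7} → {q0, q1, q3, q4, q5, q6}.
Read '0': {q0, q1, q3, q4, q5, q6} → {q0, q1, q3, q4, q5, q6, q7}.
Read '0': {q0, q1, q3, q4, q5, q6, q7} → {q0, q1, q3, q4, q5, q6, q7}.
Read '0': {q0, q1, q3, q4, q5, q6, q7} → {q0, q1, q3, q4, q5, q6, q7}.
Read '0': {q0, q1, q3, q4, q5, q6, q7} → {q0, q1, q3, q4, q5, q6, q7}.
Read '0': {q0, q1, q3, q4, q5, q6, q7} → {q0, q1, q3, q4, q5, q6, q7}.
That set has 7 states.

7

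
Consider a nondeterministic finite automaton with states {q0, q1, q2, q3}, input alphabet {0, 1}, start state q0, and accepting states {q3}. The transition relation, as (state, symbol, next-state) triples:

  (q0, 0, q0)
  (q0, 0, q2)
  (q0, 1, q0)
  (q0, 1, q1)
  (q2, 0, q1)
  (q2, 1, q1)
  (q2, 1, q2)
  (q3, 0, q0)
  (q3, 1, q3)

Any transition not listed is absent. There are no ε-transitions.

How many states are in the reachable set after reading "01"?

Start in {q0}.
Read '0': q0→{q0, q2}; now {q0, q2}.
Read '1': q0→{q0, q1}, q2→{q1, q2}; now {q0, q1, q2}.
That set has 3 states.

3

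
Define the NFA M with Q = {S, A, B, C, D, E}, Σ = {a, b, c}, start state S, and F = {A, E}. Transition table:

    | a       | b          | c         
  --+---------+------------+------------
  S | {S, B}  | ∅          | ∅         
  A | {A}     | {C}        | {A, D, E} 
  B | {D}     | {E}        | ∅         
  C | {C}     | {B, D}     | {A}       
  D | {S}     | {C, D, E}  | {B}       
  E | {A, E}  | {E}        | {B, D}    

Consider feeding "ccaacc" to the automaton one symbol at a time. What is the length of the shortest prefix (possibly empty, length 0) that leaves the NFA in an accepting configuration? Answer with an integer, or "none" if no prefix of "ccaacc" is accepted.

none

Start in {S}.
Read 'c': S→∅; now ∅.
The set is empty and remains empty for the remaining 5 symbols.
No reachable set along the way intersects F.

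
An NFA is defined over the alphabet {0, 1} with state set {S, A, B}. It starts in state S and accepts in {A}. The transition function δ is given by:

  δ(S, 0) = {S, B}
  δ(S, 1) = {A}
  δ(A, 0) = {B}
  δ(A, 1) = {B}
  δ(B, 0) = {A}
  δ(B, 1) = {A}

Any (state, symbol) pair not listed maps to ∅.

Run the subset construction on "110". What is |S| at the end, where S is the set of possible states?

Start in {S}.
Read '1': S→{A}; now {A}.
Read '1': A→{B}; now {B}.
Read '0': B→{A}; now {A}.
That set has 1 state.

1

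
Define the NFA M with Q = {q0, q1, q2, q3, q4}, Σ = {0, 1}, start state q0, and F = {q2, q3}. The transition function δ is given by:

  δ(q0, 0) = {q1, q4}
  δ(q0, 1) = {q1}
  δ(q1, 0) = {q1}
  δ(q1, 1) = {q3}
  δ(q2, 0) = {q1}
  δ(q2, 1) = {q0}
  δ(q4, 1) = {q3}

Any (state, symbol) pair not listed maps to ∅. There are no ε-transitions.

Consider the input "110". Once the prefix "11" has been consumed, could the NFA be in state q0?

Start in {q0}.
Read '1': {q0} → {q1}.
Read '1': {q1} → {q3}.
State q0 is not in {q3}.

No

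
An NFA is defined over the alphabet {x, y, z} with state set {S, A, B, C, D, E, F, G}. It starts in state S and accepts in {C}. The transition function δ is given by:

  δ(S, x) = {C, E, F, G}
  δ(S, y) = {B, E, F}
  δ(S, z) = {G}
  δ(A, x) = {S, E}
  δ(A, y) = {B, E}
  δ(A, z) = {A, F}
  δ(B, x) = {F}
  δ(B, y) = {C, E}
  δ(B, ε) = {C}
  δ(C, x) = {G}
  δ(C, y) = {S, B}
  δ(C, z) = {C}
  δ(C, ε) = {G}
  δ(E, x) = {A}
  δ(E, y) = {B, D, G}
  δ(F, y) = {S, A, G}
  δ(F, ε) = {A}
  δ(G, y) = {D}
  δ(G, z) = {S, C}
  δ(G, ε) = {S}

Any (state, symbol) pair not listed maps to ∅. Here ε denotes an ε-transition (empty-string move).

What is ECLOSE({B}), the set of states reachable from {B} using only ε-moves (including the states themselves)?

{S, B, C, G}

Begin with {B}.
ε-move B → C; add C.
ε-move C → G; add G.
ε-move G → S; add S.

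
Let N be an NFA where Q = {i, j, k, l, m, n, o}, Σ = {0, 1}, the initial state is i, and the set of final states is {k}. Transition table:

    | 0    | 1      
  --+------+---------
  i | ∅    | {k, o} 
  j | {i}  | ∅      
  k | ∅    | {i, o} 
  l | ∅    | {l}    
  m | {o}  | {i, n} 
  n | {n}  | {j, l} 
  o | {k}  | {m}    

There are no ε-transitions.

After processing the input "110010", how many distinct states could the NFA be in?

Start in {i}.
Read '1': {i} → {k, o}.
Read '1': {k, o} → {i, m, o}.
Read '0': {i, m, o} → {k, o}.
Read '0': {k, o} → {k}.
Read '1': {k} → {i, o}.
Read '0': {i, o} → {k}.
That set has 1 state.

1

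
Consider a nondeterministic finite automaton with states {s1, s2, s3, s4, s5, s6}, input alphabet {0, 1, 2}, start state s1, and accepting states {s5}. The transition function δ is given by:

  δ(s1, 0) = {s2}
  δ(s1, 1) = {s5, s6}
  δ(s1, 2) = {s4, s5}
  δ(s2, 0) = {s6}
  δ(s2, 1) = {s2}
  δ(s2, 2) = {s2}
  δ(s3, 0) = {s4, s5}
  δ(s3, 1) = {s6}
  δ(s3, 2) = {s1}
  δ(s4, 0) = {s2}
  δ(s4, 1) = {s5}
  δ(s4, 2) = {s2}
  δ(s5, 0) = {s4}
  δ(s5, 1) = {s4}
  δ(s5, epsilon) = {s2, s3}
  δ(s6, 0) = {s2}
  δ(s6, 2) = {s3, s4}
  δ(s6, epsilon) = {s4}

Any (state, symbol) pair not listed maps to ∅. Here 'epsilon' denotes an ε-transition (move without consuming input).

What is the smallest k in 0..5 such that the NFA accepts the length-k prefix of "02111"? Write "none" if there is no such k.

Start in {s1}.
Read '0': s1→{s2}; now {s2}.
Read '2': s2→{s2}; now {s2}.
Read '1': s2→{s2}; now {s2}.
Read '1': s2→{s2}; now {s2}.
Read '1': s2→{s2}; now {s2}.
No reachable set along the way intersects F.

none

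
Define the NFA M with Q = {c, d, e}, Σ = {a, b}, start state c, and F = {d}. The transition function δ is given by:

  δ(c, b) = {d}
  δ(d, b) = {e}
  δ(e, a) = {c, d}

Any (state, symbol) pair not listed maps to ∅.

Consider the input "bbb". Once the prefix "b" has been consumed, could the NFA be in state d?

Yes

Start in {c}.
Read 'b': {c} → {d}.
State d is in {d}.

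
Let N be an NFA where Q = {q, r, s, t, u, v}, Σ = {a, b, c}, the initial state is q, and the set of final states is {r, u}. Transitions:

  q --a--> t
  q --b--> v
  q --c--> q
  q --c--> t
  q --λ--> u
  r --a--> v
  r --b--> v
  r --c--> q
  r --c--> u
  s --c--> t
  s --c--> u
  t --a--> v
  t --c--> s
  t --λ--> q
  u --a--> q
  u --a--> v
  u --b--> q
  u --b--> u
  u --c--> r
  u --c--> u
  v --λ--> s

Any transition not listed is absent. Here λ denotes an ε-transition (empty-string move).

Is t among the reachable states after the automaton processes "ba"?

Yes

Start: ε-closure({q}) = {q, u}.
Read 'b': q→{v}, u→{q, u}; union {q, u, v}; ε-closure = {q, s, u, v}.
Read 'a': q→{t}, s→∅, u→{q, v}, v→∅; union {q, t, v}; ε-closure = {q, s, t, u, v}.
State t is in {q, s, t, u, v}.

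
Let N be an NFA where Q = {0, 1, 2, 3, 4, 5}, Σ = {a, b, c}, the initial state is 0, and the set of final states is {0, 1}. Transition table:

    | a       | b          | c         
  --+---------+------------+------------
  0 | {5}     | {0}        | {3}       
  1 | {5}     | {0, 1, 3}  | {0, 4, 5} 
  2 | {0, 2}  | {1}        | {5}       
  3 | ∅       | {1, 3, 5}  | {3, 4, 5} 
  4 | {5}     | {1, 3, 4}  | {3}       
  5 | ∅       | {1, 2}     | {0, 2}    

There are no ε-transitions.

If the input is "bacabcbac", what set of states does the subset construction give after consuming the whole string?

Start in {0}.
Read 'b': {0} → {0}.
Read 'a': {0} → {5}.
Read 'c': {5} → {0, 2}.
Read 'a': {0, 2} → {0, 2, 5}.
Read 'b': {0, 2, 5} → {0, 1, 2}.
Read 'c': {0, 1, 2} → {0, 3, 4, 5}.
Read 'b': {0, 3, 4, 5} → {0, 1, 2, 3, 4, 5}.
Read 'a': {0, 1, 2, 3, 4, 5} → {0, 2, 5}.
Read 'c': {0, 2, 5} → {0, 2, 3, 5}.

{0, 2, 3, 5}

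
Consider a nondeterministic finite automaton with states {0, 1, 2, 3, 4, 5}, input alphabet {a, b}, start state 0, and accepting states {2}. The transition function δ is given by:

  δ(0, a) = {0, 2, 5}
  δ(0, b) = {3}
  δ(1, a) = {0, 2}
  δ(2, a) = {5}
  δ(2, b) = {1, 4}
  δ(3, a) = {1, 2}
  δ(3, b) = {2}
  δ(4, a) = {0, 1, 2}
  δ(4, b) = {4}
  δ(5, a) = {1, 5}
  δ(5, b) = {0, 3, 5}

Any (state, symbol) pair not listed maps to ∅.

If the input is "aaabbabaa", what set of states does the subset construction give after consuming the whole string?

Start in {0}.
Read 'a': 0→{0, 2, 5}; now {0, 2, 5}.
Read 'a': 0→{0, 2, 5}, 2→{5}, 5→{1, 5}; now {0, 1, 2, 5}.
Read 'a': 0→{0, 2, 5}, 1→{0, 2}, 2→{5}, 5→{1, 5}; now {0, 1, 2, 5}.
Read 'b': 0→{3}, 1→∅, 2→{1, 4}, 5→{0, 3, 5}; now {0, 1, 3, 4, 5}.
Read 'b': 0→{3}, 1→∅, 3→{2}, 4→{4}, 5→{0, 3, 5}; now {0, 2, 3, 4, 5}.
Read 'a': 0→{0, 2, 5}, 2→{5}, 3→{1, 2}, 4→{0, 1, 2}, 5→{1, 5}; now {0, 1, 2, 5}.
Read 'b': 0→{3}, 1→∅, 2→{1, 4}, 5→{0, 3, 5}; now {0, 1, 3, 4, 5}.
Read 'a': 0→{0, 2, 5}, 1→{0, 2}, 3→{1, 2}, 4→{0, 1, 2}, 5→{1, 5}; now {0, 1, 2, 5}.
Read 'a': 0→{0, 2, 5}, 1→{0, 2}, 2→{5}, 5→{1, 5}; now {0, 1, 2, 5}.

{0, 1, 2, 5}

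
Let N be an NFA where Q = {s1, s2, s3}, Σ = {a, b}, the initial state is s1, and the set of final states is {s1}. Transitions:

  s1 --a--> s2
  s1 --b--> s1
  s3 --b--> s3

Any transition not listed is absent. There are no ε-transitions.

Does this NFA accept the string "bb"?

Yes

Start in {s1}.
Read 'b': s1→{s1}; now {s1}.
Read 'b': s1→{s1}; now {s1}.
The final set {s1} contains the accepting state s1.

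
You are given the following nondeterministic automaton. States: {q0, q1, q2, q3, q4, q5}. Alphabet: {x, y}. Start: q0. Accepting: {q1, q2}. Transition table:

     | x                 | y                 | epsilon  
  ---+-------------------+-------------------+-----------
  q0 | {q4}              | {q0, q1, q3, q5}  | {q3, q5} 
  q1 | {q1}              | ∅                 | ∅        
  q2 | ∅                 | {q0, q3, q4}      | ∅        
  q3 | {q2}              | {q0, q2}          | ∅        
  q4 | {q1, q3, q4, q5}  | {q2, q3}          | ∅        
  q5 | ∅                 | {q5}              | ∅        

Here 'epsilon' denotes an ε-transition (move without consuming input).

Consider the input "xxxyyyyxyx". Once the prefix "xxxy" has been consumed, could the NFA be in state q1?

Start: ε-closure({q0}) = {q0, q3, q5}.
Read 'x': {q0, q3, q5} → {q2, q4}.
Read 'x': {q2, q4} → {q1, q3, q4, q5}.
Read 'x': {q1, q3, q4, q5} → {q1, q2, q3, q4, q5}.
Read 'y': {q1, q2, q3, q4, q5} → {q0, q2, q3, q4, q5}.
State q1 is not in {q0, q2, q3, q4, q5}.

No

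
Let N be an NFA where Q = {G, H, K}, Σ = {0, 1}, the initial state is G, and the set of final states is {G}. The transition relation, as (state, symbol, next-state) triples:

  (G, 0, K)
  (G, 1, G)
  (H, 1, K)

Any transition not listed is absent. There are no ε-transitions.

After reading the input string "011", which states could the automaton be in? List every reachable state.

Start in {G}.
Read '0': G→{K}; now {K}.
Read '1': K→∅; now ∅.
The set is empty and remains empty for the remaining 1 symbol.

∅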